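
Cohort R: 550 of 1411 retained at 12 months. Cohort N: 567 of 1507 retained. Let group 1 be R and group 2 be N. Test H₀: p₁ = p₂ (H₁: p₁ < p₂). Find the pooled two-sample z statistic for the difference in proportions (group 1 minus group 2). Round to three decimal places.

z = 0.753

p̂₁ = 550/1411 = 0.389794, p̂₂ = 567/1507 = 0.376244.
Pooled p̂ = (550+567)/(1411+1507) = 1117/2918 = 0.382796.
SE = √(p̂(1−p̂)(1/n₁+1/n₂)) = √(0.382796·0.617204·0.00137229) = √(0.000324221) = 0.018006.
z = (0.389794 − 0.376244)/0.018006 = 0.013550/0.018006 = 0.753.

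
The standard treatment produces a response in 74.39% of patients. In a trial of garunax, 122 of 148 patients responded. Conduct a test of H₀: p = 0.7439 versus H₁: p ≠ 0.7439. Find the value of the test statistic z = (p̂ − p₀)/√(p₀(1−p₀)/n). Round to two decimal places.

p̂ = 122/148 = 0.8243.
SE = √(p₀(1−p₀)/n) = √(0.19051/148) = 0.0359.
z = (0.8243 − 0.7439)/0.0359 = 0.0804/0.0359 = 2.24.

z = 2.24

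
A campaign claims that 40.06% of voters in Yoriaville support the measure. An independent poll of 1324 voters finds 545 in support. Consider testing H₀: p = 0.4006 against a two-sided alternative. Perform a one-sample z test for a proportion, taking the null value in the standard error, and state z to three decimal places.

z = 0.819

p̂ = 545/1324 = 0.41163.
Standard error under H₀: √(0.4006×0.5994/1324) = 0.01347.
z = (0.41163 − 0.4006)/0.01347 = 0.01103/0.01347 = 0.819.
p-value = 2·P(Z > 0.819) ≈ 0.4127.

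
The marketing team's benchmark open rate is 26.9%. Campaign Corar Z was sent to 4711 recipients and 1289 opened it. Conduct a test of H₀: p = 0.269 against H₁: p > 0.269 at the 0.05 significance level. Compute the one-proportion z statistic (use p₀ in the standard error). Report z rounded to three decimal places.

p̂ = 1289/4711 = 0.27361.
Standard error under H₀: √(0.269×0.731/4711) = 0.00646.
z = (0.27361 − 0.269)/0.00646 = 0.00461/0.00646 = 0.714.
p-value = P(Z > 0.714) ≈ 0.2375, so at α = 0.05 we fail to reject H₀.

z = 0.714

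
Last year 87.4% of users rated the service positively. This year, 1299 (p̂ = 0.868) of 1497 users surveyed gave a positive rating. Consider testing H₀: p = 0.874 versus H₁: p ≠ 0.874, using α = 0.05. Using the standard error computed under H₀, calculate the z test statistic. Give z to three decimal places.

p̂ = 1299/1497 ≈ 0.86774.
Standard error under H₀: √(0.874×0.126/1497) = 0.00858.
z = (0.86774 − 0.874)/0.00858 = -0.00626/0.00858 = -0.730.
Two-sided p-value ≈ 2·Φ(−0.730) = 0.4651. With α = 0.05, fail to reject H₀.

z = -0.730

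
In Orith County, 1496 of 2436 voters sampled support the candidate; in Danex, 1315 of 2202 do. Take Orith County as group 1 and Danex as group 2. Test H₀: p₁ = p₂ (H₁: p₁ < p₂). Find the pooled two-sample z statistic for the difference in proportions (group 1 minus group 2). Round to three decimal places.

z = 1.179

p̂₁ = 1496/2436 ≈ 0.61412, p̂₂ = 1315/2202 ≈ 0.59718.
Pooled p̂ = (1496+1315)/(2436+2202) = 2811/4638 = 0.60608.
SE = √(0.238747 × 0.000864642) = 0.01437.
z = (0.61412 − 0.59718)/0.01437 = 0.01694/0.01437 = 1.179.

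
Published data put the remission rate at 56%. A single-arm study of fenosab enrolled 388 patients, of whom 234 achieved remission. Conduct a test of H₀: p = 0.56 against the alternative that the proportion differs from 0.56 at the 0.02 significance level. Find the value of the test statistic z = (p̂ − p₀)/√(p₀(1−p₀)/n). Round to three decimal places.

z = 1.710

p̂ = 234/388 ≈ 0.60309.
SE = √(p₀(1−p₀)/n) = √(0.2464/388) = 0.02520.
z = (0.60309 − 0.56)/0.02520 = 0.04309/0.02520 = 1.710.
p-value = 2·P(Z > 1.710) ≈ 0.0873; since p > α = 0.02, fail to reject H₀.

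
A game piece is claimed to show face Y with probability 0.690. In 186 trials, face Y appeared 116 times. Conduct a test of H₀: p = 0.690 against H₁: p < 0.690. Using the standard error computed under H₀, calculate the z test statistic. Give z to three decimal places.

p̂ = 116/186 ≈ 0.62366.
Standard error under H₀: √(0.69×0.31/186) = 0.03391.
z = (0.62366 − 0.69)/0.03391 = -0.06634/0.03391 = -1.956.
p-value = P(Z < -1.956) ≈ 0.0252.

z = -1.956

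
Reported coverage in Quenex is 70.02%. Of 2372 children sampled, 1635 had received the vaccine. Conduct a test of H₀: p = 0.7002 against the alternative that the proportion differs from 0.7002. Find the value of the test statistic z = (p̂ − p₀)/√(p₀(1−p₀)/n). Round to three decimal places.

z = -1.160

p̂ = 1635/2372 = 0.689292.
Standard error under H₀: √(0.7002×0.2998/2372) = 0.009407.
z = (0.689292 − 0.7002)/0.009407 = -0.010908/0.009407 = -1.160.
p-value = 2·P(Z > 1.160) ≈ 0.2462.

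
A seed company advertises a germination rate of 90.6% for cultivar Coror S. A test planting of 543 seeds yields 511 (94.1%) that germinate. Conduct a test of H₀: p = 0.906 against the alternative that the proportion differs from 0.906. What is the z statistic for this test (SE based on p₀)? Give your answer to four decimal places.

z = 2.8002

p̂ = 511/543 ≈ 0.9410681.
Standard error under H₀: √(0.906×0.094/543) = 0.0125236.
z = (0.9410681 − 0.906)/0.0125236 = 0.0350681/0.0125236 = 2.8002.
Two-sided p-value ≈ 2·Φ(−2.800) = 0.0051.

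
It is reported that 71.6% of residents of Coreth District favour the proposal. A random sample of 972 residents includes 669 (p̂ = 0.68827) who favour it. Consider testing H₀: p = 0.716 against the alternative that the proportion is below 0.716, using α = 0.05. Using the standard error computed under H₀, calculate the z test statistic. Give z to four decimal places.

p̂ = 669/972 ≈ 0.6882716.
Under H₀, SE = √(0.716·0.284/972) = √(0.000209202) = 0.0144638.
z = (0.6882716 − 0.716)/0.0144638 = -0.0277284/0.0144638 = -1.9171.
p-value = P(Z < -1.917) ≈ 0.0276, so at α = 0.05 we reject H₀.

z = -1.9171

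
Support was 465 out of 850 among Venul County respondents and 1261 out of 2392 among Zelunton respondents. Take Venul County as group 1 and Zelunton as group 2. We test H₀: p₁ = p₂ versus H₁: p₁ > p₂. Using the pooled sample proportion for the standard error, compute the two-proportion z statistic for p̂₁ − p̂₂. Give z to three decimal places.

z = 0.998

p̂₁ = 465/850 = 0.54706, p̂₂ = 1261/2392 = 0.52717.
Pooled p̂ = (465+1261)/(850+2392) = 1726/3242 = 0.53239.
SE = √(p̂(1−p̂)(1/n₁+1/n₂)) = √(0.53239·0.46761·0.00159453) = √(0.00039696) = 0.01992.
z = (0.54706 − 0.52717)/0.01992 = 0.01989/0.01992 = 0.998.
p-value = P(Z > 0.998) ≈ 0.1591.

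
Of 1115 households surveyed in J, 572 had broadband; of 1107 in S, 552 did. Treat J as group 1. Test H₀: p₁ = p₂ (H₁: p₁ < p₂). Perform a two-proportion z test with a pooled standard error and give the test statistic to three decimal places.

p̂₁ = 572/1115 = 0.51300, p̂₂ = 552/1107 = 0.49864.
Pooled p̂ = (572+552)/(1115+1107) = 1124/2222 = 0.50585.
SE = √(p̂(1−p̂)(1/n₁+1/n₂)) = √(0.50585·0.49415·0.0018002) = √(0.000449989) = 0.02121.
z = (0.51300 − 0.49864)/0.02121 = 0.01436/0.02121 = 0.677.

z = 0.677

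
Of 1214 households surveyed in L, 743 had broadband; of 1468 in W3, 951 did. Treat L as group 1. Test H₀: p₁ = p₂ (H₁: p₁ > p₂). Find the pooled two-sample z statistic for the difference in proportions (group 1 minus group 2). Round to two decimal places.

z = -1.91

p̂₁ = 743/1214 = 0.6120, p̂₂ = 951/1468 = 0.6478.
Pooled p̂ = (743+951)/(1214+1468) = 1694/2682 = 0.6316.
SE = √(0.232677 × 0.00150492) = 0.0187.
z = (0.6120 − 0.6478)/0.0187 = -0.0358/0.0187 = -1.91.
p-value = P(Z > -1.913) ≈ 0.9721.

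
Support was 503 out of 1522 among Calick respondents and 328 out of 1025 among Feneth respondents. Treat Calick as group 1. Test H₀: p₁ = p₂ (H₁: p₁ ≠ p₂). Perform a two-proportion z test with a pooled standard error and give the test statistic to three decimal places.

p̂₁ = 503/1522 = 0.33049, p̂₂ = 328/1025 = 0.32000.
Pooled p̂ = (503+328)/(1522+1025) = 831/2547 = 0.32627.
SE = √(0.219817 × 0.00163264) = 0.01894.
z = (0.33049 − 0.32000)/0.01894 = 0.01049/0.01894 = 0.554.
p-value = 2·P(Z > 0.554) ≈ 0.5799.

z = 0.554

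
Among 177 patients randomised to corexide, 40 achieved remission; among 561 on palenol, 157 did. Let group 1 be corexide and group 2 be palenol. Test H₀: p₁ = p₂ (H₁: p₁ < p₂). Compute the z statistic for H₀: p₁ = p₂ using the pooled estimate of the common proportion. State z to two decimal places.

z = -1.41

p̂₁ = 40/177 = 0.2260, p̂₂ = 157/561 = 0.2799.
Pooled p̂ = (40+157)/(177+561) = 197/738 = 0.2669.
SE = √(0.195682 × 0.00743225) = 0.0381.
z = (0.2260 − 0.2799)/0.0381 = -0.0539/0.0381 = -1.41.
p-value = P(Z < -1.413) ≈ 0.0789.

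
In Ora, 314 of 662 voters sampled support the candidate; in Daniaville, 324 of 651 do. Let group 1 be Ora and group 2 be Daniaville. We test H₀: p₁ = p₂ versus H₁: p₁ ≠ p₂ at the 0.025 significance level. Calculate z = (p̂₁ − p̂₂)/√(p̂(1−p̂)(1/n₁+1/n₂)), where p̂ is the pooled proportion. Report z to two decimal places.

p̂₁ = 314/662 = 0.4743, p̂₂ = 324/651 = 0.4977.
Pooled p̂ = (314+324)/(662+651) = 638/1313 = 0.4859.
SE = √(0.249801 × 0.00304667) = 0.0276.
z = (0.4743 − 0.4977)/0.0276 = -0.0234/0.0276 = -0.85.
p-value = 2·P(Z > 0.847) ≈ 0.3968, so at α = 0.025 we fail to reject H₀.

z = -0.85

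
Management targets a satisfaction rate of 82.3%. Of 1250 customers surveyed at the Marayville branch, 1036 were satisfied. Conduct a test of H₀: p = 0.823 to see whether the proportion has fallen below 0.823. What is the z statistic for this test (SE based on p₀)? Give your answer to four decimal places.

p̂ = 1036/1250 ≈ 0.828800.
SE = √(p₀(1−p₀)/n) = √(0.14567/1250) = 0.010795.
z = (0.828800 − 0.823)/0.010795 = 0.005800/0.010795 = 0.5373.

z = 0.5373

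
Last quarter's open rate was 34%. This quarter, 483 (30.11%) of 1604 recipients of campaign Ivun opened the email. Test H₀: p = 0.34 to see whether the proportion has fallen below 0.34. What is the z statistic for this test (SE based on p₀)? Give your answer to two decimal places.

p̂ = 483/1604 = 0.30112.
Standard error under H₀: √(0.34×0.66/1604) = 0.01183.
z = (0.30112 − 0.34)/0.01183 = -0.03888/0.01183 = -3.29.
p-value = P(Z < -3.287) ≈ 0.0005.

z = -3.29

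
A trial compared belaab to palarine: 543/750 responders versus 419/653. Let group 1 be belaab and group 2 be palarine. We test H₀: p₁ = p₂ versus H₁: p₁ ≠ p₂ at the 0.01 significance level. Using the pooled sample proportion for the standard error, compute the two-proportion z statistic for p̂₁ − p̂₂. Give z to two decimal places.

z = 3.31

p̂₁ = 543/750 = 0.72400, p̂₂ = 419/653 = 0.64165.
Pooled p̂ = (543+419)/(750+653) = 962/1403 = 0.68567.
SE = √(0.215525 × 0.00286473) = 0.02485.
z = (0.72400 − 0.64165)/0.02485 = 0.08235/0.02485 = 3.31.
p-value = 2·P(Z > 3.314) ≈ 0.0009; since p < α = 0.01, reject H₀.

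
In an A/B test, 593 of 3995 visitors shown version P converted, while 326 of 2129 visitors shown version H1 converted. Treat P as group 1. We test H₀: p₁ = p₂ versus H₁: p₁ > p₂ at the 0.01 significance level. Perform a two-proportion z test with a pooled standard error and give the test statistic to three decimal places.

z = -0.489

p̂₁ = 593/3995 = 0.14844, p̂₂ = 326/2129 = 0.15312.
Pooled p̂ = (593+326)/(3995+2129) = 919/6124 = 0.15007.
SE = √(p̂(1−p̂)(1/n₁+1/n₂)) = √(0.15007·0.84993·0.000720017) = √(9.18351e-05) = 0.00958.
z = (0.14844 − 0.15312)/0.00958 = -0.00468/0.00958 = -0.489.
p-value = P(Z > -0.489) ≈ 0.6876, so at α = 0.01 we fail to reject H₀.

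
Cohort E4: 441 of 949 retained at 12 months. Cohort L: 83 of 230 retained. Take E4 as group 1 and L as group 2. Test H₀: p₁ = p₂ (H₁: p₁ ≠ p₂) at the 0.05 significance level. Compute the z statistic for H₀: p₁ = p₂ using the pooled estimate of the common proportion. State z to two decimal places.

z = 2.84

p̂₁ = 441/949 = 0.4647, p̂₂ = 83/230 = 0.3609.
Pooled p̂ = (441+83)/(949+230) = 524/1179 = 0.4444.
SE = √(0.246914 × 0.00540157) = 0.0365.
z = (0.4647 − 0.3609)/0.0365 = 0.1038/0.0365 = 2.84.
Two-sided p-value ≈ 2·Φ(−2.843) = 0.0045, so at α = 0.05 we reject H₀.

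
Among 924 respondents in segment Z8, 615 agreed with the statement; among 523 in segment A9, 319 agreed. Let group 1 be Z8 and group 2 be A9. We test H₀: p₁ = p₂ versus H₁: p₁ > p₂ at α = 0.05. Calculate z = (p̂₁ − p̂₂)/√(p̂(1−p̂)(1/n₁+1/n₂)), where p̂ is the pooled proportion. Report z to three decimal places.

z = 2.126

p̂₁ = 615/924 = 0.665584, p̂₂ = 319/523 = 0.609943.
Pooled p̂ = (615+319)/(924+523) = 934/1447 = 0.645473.
SE = √(p̂(1−p̂)(1/n₁+1/n₂)) = √(0.645473·0.354527·0.0029943) = √(0.000685207) = 0.026176.
z = (0.665584 − 0.609943)/0.026176 = 0.055641/0.026176 = 2.126.
p-value = P(Z > 2.126) ≈ 0.0168, so at α = 0.05 we reject H₀.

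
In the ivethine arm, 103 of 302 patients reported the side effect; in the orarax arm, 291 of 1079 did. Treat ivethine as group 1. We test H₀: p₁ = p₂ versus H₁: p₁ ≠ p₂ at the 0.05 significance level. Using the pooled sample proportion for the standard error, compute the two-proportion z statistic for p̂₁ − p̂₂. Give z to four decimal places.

z = 2.4277

p̂₁ = 103/302 = 0.341060, p̂₂ = 291/1079 = 0.269694.
Pooled p̂ = (103+291)/(302+1079) = 394/1381 = 0.285301.
SE = √(0.203904 × 0.00423804) = 0.029397.
z = (0.341060 − 0.269694)/0.029397 = 0.071366/0.029397 = 2.4277.
p-value = 2·P(Z > 2.428) ≈ 0.0152; since p < α = 0.05, reject H₀.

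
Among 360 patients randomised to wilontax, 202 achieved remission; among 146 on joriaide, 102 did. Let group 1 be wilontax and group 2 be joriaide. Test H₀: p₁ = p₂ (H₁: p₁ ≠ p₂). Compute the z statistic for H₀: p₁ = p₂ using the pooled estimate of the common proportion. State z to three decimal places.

z = -2.862

p̂₁ = 202/360 = 0.56111, p̂₂ = 102/146 = 0.69863.
Pooled p̂ = (202+102)/(360+146) = 304/506 = 0.60079.
SE = √(0.239841 × 0.00962709) = 0.04805.
z = (0.56111 − 0.69863)/0.04805 = -0.13752/0.04805 = -2.862.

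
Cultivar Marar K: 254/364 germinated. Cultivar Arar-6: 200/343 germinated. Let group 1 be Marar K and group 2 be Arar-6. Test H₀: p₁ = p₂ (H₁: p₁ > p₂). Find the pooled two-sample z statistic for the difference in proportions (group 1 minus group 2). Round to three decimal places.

p̂₁ = 254/364 = 0.69780, p̂₂ = 200/343 = 0.58309.
Pooled p̂ = (254+200)/(364+343) = 454/707 = 0.64215.
SE = √(0.229793 × 0.0056627) = 0.03607.
z = (0.69780 − 0.58309)/0.03607 = 0.11471/0.03607 = 3.180.

z = 3.180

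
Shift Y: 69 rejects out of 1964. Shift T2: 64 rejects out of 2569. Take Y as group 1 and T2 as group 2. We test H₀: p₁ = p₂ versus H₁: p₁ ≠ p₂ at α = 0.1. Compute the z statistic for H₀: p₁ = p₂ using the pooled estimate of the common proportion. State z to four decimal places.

z = 2.0204

p̂₁ = 69/1964 ≈ 0.0351324, p̂₂ = 64/2569 ≈ 0.0249124.
Pooled p̂ = (69+64)/(1964+2569) = 133/4533 = 0.0293404.
SE = √(0.0284795 × 0.000898421) = 0.0050583.
z = (0.0351324 − 0.0249124)/0.0050583 = 0.0102200/0.0050583 = 2.0204.
Two-sided p-value ≈ 2·Φ(−2.020) = 0.0433, so at α = 0.1 we reject H₀.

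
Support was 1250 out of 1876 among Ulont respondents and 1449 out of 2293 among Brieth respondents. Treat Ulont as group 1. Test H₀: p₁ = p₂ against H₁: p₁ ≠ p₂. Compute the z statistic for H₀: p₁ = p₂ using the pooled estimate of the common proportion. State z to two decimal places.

z = 2.31

p̂₁ = 1250/1876 ≈ 0.6663, p̂₂ = 1449/2293 ≈ 0.6319.
Pooled p̂ = (1250+1449)/(1876+2293) = 2699/4169 = 0.6474.
SE = √(0.228274 × 0.000969159) = 0.0149.
z = (0.6663 − 0.6319)/0.0149 = 0.0344/0.0149 = 2.31.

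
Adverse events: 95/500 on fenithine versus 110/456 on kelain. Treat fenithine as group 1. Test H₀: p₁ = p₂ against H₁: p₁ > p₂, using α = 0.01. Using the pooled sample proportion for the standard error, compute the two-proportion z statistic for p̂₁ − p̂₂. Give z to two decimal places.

p̂₁ = 95/500 = 0.19000, p̂₂ = 110/456 = 0.24123.
Pooled p̂ = (95+110)/(500+456) = 205/956 = 0.21444.
SE = √(p̂(1−p̂)(1/n₁+1/n₂)) = √(0.21444·0.78556·0.00419298) = √(0.000706319) = 0.02658.
z = (0.19000 − 0.24123)/0.02658 = -0.05123/0.02658 = -1.93.
p-value = P(Z > -1.928) ≈ 0.9730, so at α = 0.01 we fail to reject H₀.

z = -1.93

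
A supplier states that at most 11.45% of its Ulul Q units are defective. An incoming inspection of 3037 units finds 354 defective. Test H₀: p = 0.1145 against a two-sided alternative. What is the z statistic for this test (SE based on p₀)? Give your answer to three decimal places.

z = 0.357

p̂ = 354/3037 ≈ 0.116562.
Standard error under H₀: √(0.1145×0.8855/3037) = 0.005778.
z = (0.116562 − 0.1145)/0.005778 = 0.002062/0.005778 = 0.357.
p-value = 2·P(Z > 0.357) ≈ 0.7211.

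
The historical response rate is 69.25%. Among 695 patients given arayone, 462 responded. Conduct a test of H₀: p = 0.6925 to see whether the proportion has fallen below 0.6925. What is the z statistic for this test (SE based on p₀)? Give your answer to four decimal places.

z = -1.5854

p̂ = 462/695 = 0.6647482.
Under H₀, SE = √(0.6925·0.3075/695) = √(0.000306394) = 0.0175041.
z = (0.6647482 − 0.6925)/0.0175041 = -0.0277518/0.0175041 = -1.5854.
p-value = P(Z < -1.585) ≈ 0.0564.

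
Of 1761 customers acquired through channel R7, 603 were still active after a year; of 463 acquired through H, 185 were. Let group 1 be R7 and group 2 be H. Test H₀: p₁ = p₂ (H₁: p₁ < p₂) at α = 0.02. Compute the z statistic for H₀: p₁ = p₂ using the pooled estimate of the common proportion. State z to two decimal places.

p̂₁ = 603/1761 = 0.3424, p̂₂ = 185/463 = 0.3996.
Pooled p̂ = (603+185)/(1761+463) = 788/2224 = 0.3543.
SE = √(0.228776 × 0.00272769) = 0.0250.
z = (0.3424 − 0.3996)/0.0250 = -0.0572/0.0250 = -2.29.
p-value = P(Z < -2.288) ≈ 0.0111, so at α = 0.02 we reject H₀.

z = -2.29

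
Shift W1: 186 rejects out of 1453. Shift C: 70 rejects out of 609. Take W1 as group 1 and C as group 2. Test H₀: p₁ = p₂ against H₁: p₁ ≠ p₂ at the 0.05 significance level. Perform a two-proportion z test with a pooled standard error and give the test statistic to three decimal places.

z = 0.821

p̂₁ = 186/1453 = 0.12801, p̂₂ = 70/609 = 0.11494.
Pooled p̂ = (186+70)/(1453+609) = 256/2062 = 0.12415.
SE = √(p̂(1−p̂)(1/n₁+1/n₂)) = √(0.12415·0.87585·0.00233027) = √(0.000253388) = 0.01592.
z = (0.12801 − 0.11494)/0.01592 = 0.01307/0.01592 = 0.821.
Two-sided p-value ≈ 2·Φ(−0.821) = 0.4117. With α = 0.05, fail to reject H₀.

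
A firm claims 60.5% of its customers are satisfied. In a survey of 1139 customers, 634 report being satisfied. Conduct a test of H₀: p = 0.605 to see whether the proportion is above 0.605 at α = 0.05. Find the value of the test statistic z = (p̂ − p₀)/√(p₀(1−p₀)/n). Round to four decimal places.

p̂ = 634/1139 = 0.556629.
Under H₀, SE = √(0.605·0.395/1139) = √(0.000209811) = 0.014485.
z = (0.556629 − 0.605)/0.014485 = -0.048371/0.014485 = -3.3394.
p-value = P(Z > -3.339) ≈ 0.9996. With α = 0.05, fail to reject H₀.

z = -3.3394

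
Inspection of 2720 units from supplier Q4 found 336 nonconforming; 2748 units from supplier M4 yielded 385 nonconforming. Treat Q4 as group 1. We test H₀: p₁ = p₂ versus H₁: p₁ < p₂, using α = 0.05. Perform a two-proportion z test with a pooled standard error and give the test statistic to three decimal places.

p̂₁ = 336/2720 = 0.12353, p̂₂ = 385/2748 = 0.14010.
Pooled p̂ = (336+385)/(2720+2748) = 721/5468 = 0.13186.
SE = √(p̂(1−p̂)(1/n₁+1/n₂)) = √(0.13186·0.86814·0.000731548) = √(8.37414e-05) = 0.00915.
z = (0.12353 − 0.14010)/0.00915 = -0.01657/0.00915 = -1.811.
p-value = P(Z < -1.811) ≈ 0.0351, so at α = 0.05 we reject H₀.

z = -1.811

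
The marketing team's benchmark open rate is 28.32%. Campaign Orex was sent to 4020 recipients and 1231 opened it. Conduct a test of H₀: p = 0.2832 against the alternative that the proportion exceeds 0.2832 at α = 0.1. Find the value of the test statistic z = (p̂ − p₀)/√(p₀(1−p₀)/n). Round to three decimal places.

z = 3.239

p̂ = 1231/4020 ≈ 0.306219.
Standard error under H₀: √(0.2832×0.7168/4020) = 0.007106.
z = (0.306219 − 0.2832)/0.007106 = 0.023019/0.007106 = 3.239.
p-value = P(Z > 3.239) ≈ 0.0006, so at α = 0.1 we reject H₀.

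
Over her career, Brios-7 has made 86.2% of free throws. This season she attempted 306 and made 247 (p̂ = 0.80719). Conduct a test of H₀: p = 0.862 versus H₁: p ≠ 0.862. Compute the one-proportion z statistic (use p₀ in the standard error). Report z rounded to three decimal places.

p̂ = 247/306 = 0.807190.
Under H₀, SE = √(0.862·0.138/306) = √(0.000388745) = 0.019717.
z = (0.807190 − 0.862)/0.019717 = -0.054810/0.019717 = -2.780.
p-value = 2·P(Z > 2.780) ≈ 0.0054.

z = -2.780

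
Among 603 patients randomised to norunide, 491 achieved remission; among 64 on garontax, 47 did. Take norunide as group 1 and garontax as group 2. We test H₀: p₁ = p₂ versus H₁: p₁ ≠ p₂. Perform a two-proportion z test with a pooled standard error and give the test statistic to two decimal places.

z = 1.54

p̂₁ = 491/603 = 0.8143, p̂₂ = 47/64 = 0.7344.
Pooled p̂ = (491+47)/(603+64) = 538/667 = 0.8066.
SE = √(0.155998 × 0.0172834) = 0.0519.
z = (0.8143 − 0.7344)/0.0519 = 0.0799/0.0519 = 1.54.
Two-sided p-value ≈ 2·Φ(−1.539) = 0.1239.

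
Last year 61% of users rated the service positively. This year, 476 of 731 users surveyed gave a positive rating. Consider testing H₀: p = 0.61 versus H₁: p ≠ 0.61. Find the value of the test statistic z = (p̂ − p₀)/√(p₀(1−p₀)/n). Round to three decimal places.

p̂ = 476/731 ≈ 0.65116.
Standard error under H₀: √(0.61×0.39/731) = 0.01804.
z = (0.65116 − 0.61)/0.01804 = 0.04116/0.01804 = 2.282.

z = 2.282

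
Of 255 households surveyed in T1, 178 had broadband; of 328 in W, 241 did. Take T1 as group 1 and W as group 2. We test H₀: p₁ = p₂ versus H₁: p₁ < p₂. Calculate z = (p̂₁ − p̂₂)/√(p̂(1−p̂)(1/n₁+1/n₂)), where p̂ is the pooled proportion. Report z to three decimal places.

z = -0.978

p̂₁ = 178/255 ≈ 0.69804, p̂₂ = 241/328 ≈ 0.73476.
Pooled p̂ = (178+241)/(255+328) = 419/583 = 0.71870.
SE = √(0.202172 × 0.00697035) = 0.03754.
z = (0.69804 − 0.73476)/0.03754 = -0.03672/0.03754 = -0.978.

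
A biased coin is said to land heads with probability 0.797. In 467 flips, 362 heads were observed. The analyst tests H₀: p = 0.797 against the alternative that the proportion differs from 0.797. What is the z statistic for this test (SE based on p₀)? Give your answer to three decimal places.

p̂ = 362/467 ≈ 0.775161.
Under H₀, SE = √(0.797·0.203/467) = √(0.000346448) = 0.018613.
z = (0.775161 − 0.797)/0.018613 = -0.021839/0.018613 = -1.173.
p-value = 2·P(Z > 1.173) ≈ 0.2407.

z = -1.173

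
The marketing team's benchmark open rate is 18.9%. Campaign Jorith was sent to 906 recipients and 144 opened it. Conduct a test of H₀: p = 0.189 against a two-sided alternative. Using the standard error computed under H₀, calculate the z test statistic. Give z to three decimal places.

z = -2.311

p̂ = 144/906 = 0.15894.
Standard error under H₀: √(0.189×0.811/906) = 0.01301.
z = (0.15894 − 0.189)/0.01301 = -0.03006/0.01301 = -2.311.
p-value = 2·P(Z > 2.311) ≈ 0.0208.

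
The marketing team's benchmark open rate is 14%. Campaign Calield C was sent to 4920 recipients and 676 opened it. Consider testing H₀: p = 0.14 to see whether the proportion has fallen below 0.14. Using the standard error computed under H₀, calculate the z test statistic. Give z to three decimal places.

z = -0.526

p̂ = 676/4920 = 0.137398.
SE = √(p₀(1−p₀)/n) = √(0.1204/4920) = 0.004947.
z = (0.137398 − 0.14)/0.004947 = -0.002602/0.004947 = -0.526.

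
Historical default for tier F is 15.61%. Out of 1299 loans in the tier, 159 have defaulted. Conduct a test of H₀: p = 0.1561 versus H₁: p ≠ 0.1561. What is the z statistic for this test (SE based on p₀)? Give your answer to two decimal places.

z = -3.35

p̂ = 159/1299 = 0.12240.
Under H₀, SE = √(0.1561·0.8439/1299) = √(0.000101411) = 0.01007.
z = (0.12240 − 0.1561)/0.01007 = -0.03370/0.01007 = -3.35.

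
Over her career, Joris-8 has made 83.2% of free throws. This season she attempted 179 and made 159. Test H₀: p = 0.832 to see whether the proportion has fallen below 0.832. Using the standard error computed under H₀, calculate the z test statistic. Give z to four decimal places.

p̂ = 159/179 ≈ 0.888268.
Under H₀, SE = √(0.832·0.168/179) = √(0.000780872) = 0.027944.
z = (0.888268 − 0.832)/0.027944 = 0.056268/0.027944 = 2.0136.

z = 2.0136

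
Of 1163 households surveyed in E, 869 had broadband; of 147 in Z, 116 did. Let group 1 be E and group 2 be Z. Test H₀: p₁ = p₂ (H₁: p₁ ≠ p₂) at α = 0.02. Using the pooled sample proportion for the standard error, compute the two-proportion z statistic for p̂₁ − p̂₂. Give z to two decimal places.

z = -1.11

p̂₁ = 869/1163 ≈ 0.7472, p̂₂ = 116/147 ≈ 0.7891.
Pooled p̂ = (869+116)/(1163+147) = 985/1310 = 0.7519.
SE = √(0.186542 × 0.00766257) = 0.0378.
z = (0.7472 − 0.7891)/0.0378 = -0.0419/0.0378 = -1.11.
p-value = 2·P(Z > 1.109) ≈ 0.2676; since p > α = 0.02, fail to reject H₀.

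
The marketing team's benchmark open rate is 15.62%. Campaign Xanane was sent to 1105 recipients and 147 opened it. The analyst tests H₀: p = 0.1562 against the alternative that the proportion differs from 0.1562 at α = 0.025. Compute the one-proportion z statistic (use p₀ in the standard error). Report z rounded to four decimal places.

z = -2.1214

p̂ = 147/1105 ≈ 0.133032.
Under H₀, SE = √(0.1562·0.8438/1105) = √(0.000119277) = 0.010921.
z = (0.133032 − 0.1562)/0.010921 = -0.023168/0.010921 = -2.1214.
Two-sided p-value ≈ 2·Φ(−2.121) = 0.0339, so at α = 0.025 we fail to reject H₀.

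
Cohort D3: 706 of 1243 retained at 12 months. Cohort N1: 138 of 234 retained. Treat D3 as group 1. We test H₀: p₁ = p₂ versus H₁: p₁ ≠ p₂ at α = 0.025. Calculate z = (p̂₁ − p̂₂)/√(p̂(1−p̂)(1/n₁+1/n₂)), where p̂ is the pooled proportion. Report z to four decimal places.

z = -0.6171

p̂₁ = 706/1243 ≈ 0.567981, p̂₂ = 138/234 ≈ 0.589744.
Pooled p̂ = (706+138)/(1243+234) = 844/1477 = 0.571429.
SE = √(p̂(1−p̂)(1/n₁+1/n₂)) = √(0.571429·0.428571·0.00507801) = √(0.00124359) = 0.035265.
z = (0.567981 − 0.589744)/0.035265 = -0.021763/0.035265 = -0.6171.
Two-sided p-value ≈ 2·Φ(−0.617) = 0.5371, so at α = 0.025 we fail to reject H₀.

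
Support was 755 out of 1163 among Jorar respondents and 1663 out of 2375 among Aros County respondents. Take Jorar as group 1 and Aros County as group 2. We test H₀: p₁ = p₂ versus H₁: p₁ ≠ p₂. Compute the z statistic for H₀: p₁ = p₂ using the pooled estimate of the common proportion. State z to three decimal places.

p̂₁ = 755/1163 = 0.64918, p̂₂ = 1663/2375 = 0.70021.
Pooled p̂ = (755+1663)/(1163+2375) = 2418/3538 = 0.68344.
SE = √(p̂(1−p̂)(1/n₁+1/n₂)) = √(0.68344·0.31656·0.0012809) = √(0.000277123) = 0.01665.
z = (0.64918 − 0.70021)/0.01665 = -0.05103/0.01665 = -3.065.

z = -3.065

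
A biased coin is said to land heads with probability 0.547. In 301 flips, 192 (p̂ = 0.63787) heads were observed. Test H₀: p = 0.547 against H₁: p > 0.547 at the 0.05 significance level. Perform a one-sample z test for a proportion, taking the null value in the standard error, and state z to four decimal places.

z = 3.1672

p̂ = 192/301 = 0.637874.
Under H₀, SE = √(0.547·0.453/301) = √(0.000823226) = 0.028692.
z = (0.637874 − 0.547)/0.028692 = 0.090874/0.028692 = 3.1672.
p-value = P(Z > 3.167) ≈ 0.0008; since p < α = 0.05, reject H₀.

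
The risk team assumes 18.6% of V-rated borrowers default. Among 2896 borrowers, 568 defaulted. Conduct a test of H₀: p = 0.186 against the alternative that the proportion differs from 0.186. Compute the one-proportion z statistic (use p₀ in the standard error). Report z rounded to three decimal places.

z = 1.401

p̂ = 568/2896 ≈ 0.19613.
SE = √(p₀(1−p₀)/n) = √(0.1514/2896) = 0.00723.
z = (0.19613 − 0.186)/0.00723 = 0.01013/0.00723 = 1.401.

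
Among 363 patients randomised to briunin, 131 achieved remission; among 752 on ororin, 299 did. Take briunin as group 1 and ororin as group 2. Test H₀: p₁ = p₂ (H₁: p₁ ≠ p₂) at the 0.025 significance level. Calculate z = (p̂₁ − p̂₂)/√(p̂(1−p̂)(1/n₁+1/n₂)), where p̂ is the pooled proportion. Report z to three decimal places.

z = -1.181

p̂₁ = 131/363 = 0.36088, p̂₂ = 299/752 = 0.39761.
Pooled p̂ = (131+299)/(363+752) = 430/1115 = 0.38565.
SE = √(0.236924 × 0.00408461) = 0.03111.
z = (0.36088 − 0.39761)/0.03111 = -0.03673/0.03111 = -1.181.
p-value = 2·P(Z > 1.181) ≈ 0.2378; since p > α = 0.025, fail to reject H₀.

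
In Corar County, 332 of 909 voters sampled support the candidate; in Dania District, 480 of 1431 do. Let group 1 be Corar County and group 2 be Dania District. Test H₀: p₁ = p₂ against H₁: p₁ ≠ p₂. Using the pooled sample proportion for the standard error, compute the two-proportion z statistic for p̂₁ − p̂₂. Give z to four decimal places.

z = 1.4763

p̂₁ = 332/909 ≈ 0.365237, p̂₂ = 480/1431 ≈ 0.335430.
Pooled p̂ = (332+480)/(909+1431) = 812/2340 = 0.347009.
SE = √(p̂(1−p̂)(1/n₁+1/n₂)) = √(0.347009·0.652991·0.00179892) = √(0.000407624) = 0.020190.
z = (0.365237 − 0.335430)/0.020190 = 0.029807/0.020190 = 1.4763.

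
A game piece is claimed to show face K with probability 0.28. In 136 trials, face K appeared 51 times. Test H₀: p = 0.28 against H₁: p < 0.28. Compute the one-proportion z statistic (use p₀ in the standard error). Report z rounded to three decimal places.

z = 2.467

p̂ = 51/136 = 0.375000.
Under H₀, SE = √(0.28·0.72/136) = √(0.00148235) = 0.038501.
z = (0.375000 − 0.28)/0.038501 = 0.095000/0.038501 = 2.467.
p-value = P(Z < 2.467) ≈ 0.9932.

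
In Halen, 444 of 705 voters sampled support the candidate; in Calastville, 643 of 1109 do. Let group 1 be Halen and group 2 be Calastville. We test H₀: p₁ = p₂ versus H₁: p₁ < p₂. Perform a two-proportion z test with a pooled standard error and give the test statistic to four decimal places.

z = 2.1176

p̂₁ = 444/705 ≈ 0.629787, p̂₂ = 643/1109 ≈ 0.579802.
Pooled p̂ = (444+643)/(705+1109) = 1087/1814 = 0.599228.
SE = √(0.240154 × 0.00232015) = 0.023605.
z = (0.629787 − 0.579802)/0.023605 = 0.049985/0.023605 = 2.1176.
p-value = P(Z < 2.118) ≈ 0.9829.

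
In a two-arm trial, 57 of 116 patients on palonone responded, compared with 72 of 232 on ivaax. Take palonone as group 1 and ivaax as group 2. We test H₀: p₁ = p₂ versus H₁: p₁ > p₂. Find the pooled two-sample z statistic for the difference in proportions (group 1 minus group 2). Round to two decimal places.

z = 3.30

p̂₁ = 57/116 ≈ 0.4914, p̂₂ = 72/232 ≈ 0.3103.
Pooled p̂ = (57+72)/(116+232) = 129/348 = 0.3707.
SE = √(p̂(1−p̂)(1/n₁+1/n₂)) = √(0.3707·0.6293·0.012931) = √(0.00301654) = 0.0549.
z = (0.4914 − 0.3103)/0.0549 = 0.1811/0.0549 = 3.30.
p-value = P(Z > 3.296) ≈ 0.0005.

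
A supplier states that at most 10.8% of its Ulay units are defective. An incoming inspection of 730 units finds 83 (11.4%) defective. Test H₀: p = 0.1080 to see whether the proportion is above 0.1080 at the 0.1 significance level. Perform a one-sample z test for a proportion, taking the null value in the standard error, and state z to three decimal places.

p̂ = 83/730 = 0.11370.
SE = √(p₀(1−p₀)/n) = √(0.096336/730) = 0.01149.
z = (0.11370 − 0.108)/0.01149 = 0.00570/0.01149 = 0.496.
p-value = P(Z > 0.496) ≈ 0.3099, so at α = 0.1 we fail to reject H₀.

z = 0.496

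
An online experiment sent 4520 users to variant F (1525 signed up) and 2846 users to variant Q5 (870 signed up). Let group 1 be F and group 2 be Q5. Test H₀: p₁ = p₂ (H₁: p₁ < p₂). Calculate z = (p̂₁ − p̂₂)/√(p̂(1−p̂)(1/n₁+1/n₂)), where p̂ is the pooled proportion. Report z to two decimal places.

p̂₁ = 1525/4520 = 0.3374, p̂₂ = 870/2846 = 0.3057.
Pooled p̂ = (1525+870)/(4520+2846) = 2395/7366 = 0.3251.
SE = √(p̂(1−p̂)(1/n₁+1/n₂)) = √(0.3251·0.6749·0.000572609) = √(0.000125645) = 0.0112.
z = (0.3374 − 0.3057)/0.0112 = 0.0317/0.0112 = 2.83.
p-value = P(Z < 2.828) ≈ 0.9977.

z = 2.83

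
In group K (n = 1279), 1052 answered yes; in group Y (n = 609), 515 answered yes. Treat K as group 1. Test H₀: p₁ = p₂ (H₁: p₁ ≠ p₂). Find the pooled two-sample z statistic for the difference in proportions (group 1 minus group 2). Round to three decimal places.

p̂₁ = 1052/1279 = 0.82252, p̂₂ = 515/609 = 0.84565.
Pooled p̂ = (1052+515)/(1279+609) = 1567/1888 = 0.82998.
SE = √(p̂(1−p̂)(1/n₁+1/n₂)) = √(0.82998·0.17002·0.0024239) = √(0.000342046) = 0.01849.
z = (0.82252 − 0.84565)/0.01849 = -0.02313/0.01849 = -1.251.

z = -1.251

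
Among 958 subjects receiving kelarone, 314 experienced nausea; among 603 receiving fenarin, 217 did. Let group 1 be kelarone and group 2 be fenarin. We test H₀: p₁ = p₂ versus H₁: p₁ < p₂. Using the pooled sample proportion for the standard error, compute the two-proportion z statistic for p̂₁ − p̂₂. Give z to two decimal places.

z = -1.30

p̂₁ = 314/958 = 0.3278, p̂₂ = 217/603 = 0.3599.
Pooled p̂ = (314+217)/(958+603) = 531/1561 = 0.3402.
SE = √(0.224453 × 0.00270222) = 0.0246.
z = (0.3278 − 0.3599)/0.0246 = -0.0321/0.0246 = -1.30.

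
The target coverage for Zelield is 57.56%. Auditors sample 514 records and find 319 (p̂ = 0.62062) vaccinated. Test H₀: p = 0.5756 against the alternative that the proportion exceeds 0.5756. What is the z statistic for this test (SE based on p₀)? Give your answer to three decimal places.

z = 2.065

p̂ = 319/514 = 0.62062.
Standard error under H₀: √(0.5756×0.4244/514) = 0.02180.
z = (0.62062 − 0.5756)/0.02180 = 0.04502/0.02180 = 2.065.
p-value = P(Z > 2.065) ≈ 0.0195.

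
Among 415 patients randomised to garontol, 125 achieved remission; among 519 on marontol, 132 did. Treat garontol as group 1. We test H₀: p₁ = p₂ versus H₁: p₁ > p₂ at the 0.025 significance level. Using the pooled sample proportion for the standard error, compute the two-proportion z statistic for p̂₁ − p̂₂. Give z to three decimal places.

z = 1.594

p̂₁ = 125/415 ≈ 0.301205, p̂₂ = 132/519 ≈ 0.254335.
Pooled p̂ = (125+132)/(415+519) = 257/934 = 0.275161.
SE = √(p̂(1−p̂)(1/n₁+1/n₂)) = √(0.275161·0.724839·0.00433642) = √(0.000864887) = 0.029409.
z = (0.301205 − 0.254335)/0.029409 = 0.046870/0.029409 = 1.594.
p-value = P(Z > 1.594) ≈ 0.0555. With α = 0.025, fail to reject H₀.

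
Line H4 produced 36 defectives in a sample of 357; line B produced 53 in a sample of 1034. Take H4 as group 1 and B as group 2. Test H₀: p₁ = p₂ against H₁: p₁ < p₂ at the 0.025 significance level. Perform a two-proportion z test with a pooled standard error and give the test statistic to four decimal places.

z = 3.3006

p̂₁ = 36/357 = 0.1008403, p̂₂ = 53/1034 = 0.0512573.
Pooled p̂ = (36+53)/(357+1034) = 89/1391 = 0.0639827.
SE = √(0.059889 × 0.00376824) = 0.0150225.
z = (0.1008403 − 0.0512573)/0.0150225 = 0.0495830/0.0150225 = 3.3006.
p-value = P(Z < 3.301) ≈ 0.9995; since p > α = 0.025, fail to reject H₀.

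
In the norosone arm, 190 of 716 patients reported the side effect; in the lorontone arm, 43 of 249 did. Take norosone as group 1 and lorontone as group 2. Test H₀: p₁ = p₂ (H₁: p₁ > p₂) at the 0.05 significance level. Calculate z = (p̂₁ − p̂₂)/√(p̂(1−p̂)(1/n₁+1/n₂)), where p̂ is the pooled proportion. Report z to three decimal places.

z = 2.943

p̂₁ = 190/716 ≈ 0.26536, p̂₂ = 43/249 ≈ 0.17269.
Pooled p̂ = (190+43)/(716+249) = 233/965 = 0.24145.
SE = √(p̂(1−p̂)(1/n₁+1/n₂)) = √(0.24145·0.75855·0.00541271) = √(0.000991351) = 0.03149.
z = (0.26536 − 0.17269)/0.03149 = 0.09267/0.03149 = 2.943.
p-value = P(Z > 2.943) ≈ 0.0016; since p < α = 0.05, reject H₀.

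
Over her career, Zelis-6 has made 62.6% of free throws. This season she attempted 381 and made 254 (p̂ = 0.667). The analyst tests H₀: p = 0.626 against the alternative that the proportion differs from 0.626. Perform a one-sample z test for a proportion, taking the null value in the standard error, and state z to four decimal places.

p̂ = 254/381 = 0.666667.
SE = √(p₀(1−p₀)/n) = √(0.23412/381) = 0.024789.
z = (0.666667 − 0.626)/0.024789 = 0.040667/0.024789 = 1.6405.

z = 1.6405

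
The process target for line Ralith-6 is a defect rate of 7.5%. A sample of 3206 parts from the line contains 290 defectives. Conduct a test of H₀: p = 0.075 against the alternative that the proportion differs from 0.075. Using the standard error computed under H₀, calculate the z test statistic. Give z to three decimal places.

p̂ = 290/3206 = 0.090455.
Standard error under H₀: √(0.075×0.925/3206) = 0.004652.
z = (0.090455 − 0.075)/0.004652 = 0.015455/0.004652 = 3.322.

z = 3.322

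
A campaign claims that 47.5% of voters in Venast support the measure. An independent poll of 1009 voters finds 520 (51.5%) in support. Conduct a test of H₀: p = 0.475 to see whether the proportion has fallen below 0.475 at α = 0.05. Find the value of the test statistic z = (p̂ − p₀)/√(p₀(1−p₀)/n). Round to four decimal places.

z = 2.5674

p̂ = 520/1009 ≈ 0.515362.
Under H₀, SE = √(0.475·0.525/1009) = √(0.000247151) = 0.015721.
z = (0.515362 − 0.475)/0.015721 = 0.040362/0.015721 = 2.5674.
p-value = P(Z < 2.567) ≈ 0.9949; since p > α = 0.05, fail to reject H₀.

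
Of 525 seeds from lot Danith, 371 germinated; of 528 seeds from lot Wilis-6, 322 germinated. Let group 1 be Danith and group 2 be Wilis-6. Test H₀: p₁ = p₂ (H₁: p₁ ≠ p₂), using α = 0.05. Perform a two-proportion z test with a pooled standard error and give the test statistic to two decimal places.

p̂₁ = 371/525 = 0.70667, p̂₂ = 322/528 = 0.60985.
Pooled p̂ = (371+322)/(525+528) = 693/1053 = 0.65812.
SE = √(0.224998 × 0.0037987) = 0.02924.
z = (0.70667 − 0.60985)/0.02924 = 0.09682/0.02924 = 3.31.
Two-sided p-value ≈ 2·Φ(−3.312) = 0.0009, so at α = 0.05 we reject H₀.

z = 3.31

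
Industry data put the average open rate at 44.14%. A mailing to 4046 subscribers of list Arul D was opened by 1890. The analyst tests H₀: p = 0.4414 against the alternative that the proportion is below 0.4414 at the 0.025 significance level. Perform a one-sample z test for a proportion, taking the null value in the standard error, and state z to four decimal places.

p̂ = 1890/4046 ≈ 0.4671280.
Standard error under H₀: √(0.4414×0.5586/4046) = 0.0078065.
z = (0.4671280 − 0.4414)/0.0078065 = 0.0257280/0.0078065 = 3.2957.
p-value = P(Z < 3.296) ≈ 0.9995, so at α = 0.025 we fail to reject H₀.

z = 3.2957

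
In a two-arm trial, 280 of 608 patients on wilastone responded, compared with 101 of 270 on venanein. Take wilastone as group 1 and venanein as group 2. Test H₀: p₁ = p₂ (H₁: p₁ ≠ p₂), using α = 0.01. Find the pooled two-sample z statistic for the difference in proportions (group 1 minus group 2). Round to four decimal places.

z = 2.3852

p̂₁ = 280/608 = 0.4605263, p̂₂ = 101/270 = 0.3740741.
Pooled p̂ = (280+101)/(608+270) = 381/878 = 0.4339408.
SE = √(0.245636 × 0.00534844) = 0.0362460.
z = (0.4605263 − 0.3740741)/0.0362460 = 0.0864522/0.0362460 = 2.3852.
Two-sided p-value ≈ 2·Φ(−2.385) = 0.0171. With α = 0.01, fail to reject H₀.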